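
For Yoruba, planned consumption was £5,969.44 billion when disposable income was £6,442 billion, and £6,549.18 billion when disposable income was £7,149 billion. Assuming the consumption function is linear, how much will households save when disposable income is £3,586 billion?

S = -41.52

MPC = (6549.18 − 5969.44)/(7149 − 6442) = 579.74/707 = 0.82
a = 5969.44 − 0.82(6442) = 5969.44 − 5282.44 = 687
C = 687 + 0.82(3586) = 3627.52
S = 3586 − 3627.52 = -41.52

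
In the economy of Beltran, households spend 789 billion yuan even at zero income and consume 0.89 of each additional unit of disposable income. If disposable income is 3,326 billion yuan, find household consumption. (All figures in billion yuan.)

C = 789 + 0.89(3326) = 789 + 2960.14 = 3749.14

C = 3749.14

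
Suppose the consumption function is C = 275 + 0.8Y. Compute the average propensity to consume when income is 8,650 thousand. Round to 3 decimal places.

C = 275 + 0.8(8650) = 7195
APC = C/Y = 7195/8650 = 0.832

APC = 0.832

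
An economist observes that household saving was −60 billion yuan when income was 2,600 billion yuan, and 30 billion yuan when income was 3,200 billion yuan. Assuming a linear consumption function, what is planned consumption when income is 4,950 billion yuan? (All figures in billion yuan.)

C = 4657.5

MPS = ΔS/ΔY = (30 − (-60))/(3200 − 2600) = 90/600 = 0.15
MPC = 1 − MPS = 0.85
Autonomous saving = -60 − 0.15(2600) = -450, so a = 450
C = 450 + 0.85(4950) = 450 + 4207.5 = 4657.5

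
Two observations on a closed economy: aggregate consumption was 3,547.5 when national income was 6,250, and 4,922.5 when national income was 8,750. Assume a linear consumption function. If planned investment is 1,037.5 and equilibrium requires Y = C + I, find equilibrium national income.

Y = 2550

MPC = (4922.5 − 3547.5)/(8750 − 6250) = 1375/2500 = 0.55
a = 3547.5 − 0.55(6250) = 110
Equilibrium: Y = 110 + 0.55Y + 1037.5
0.45Y = 1147.5, so Y = 1147.5/0.45 = 2550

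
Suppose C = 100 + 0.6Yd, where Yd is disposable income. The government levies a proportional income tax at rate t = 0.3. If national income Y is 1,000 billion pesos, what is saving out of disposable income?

Yd = (1 − 0.3)(1000) = 0.7(1000) = 700
C = 100 + 0.6(700) = 100 + 420 = 520
S = Yd − C = 700 − 520 = 180

S = 180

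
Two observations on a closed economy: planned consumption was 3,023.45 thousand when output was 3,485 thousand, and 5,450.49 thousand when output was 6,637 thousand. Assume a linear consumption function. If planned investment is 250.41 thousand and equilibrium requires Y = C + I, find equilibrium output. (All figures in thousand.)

Y = 2567

MPC = (5450.49 − 3023.45)/(6637 − 3485) = 2427.04/3152 = 0.77
a = 3023.45 − 0.77(3485) = 340
Equilibrium: Y = 340 + 0.77Y + 250.41
0.23Y = 590.41, so Y = 590.41/0.23 = 2567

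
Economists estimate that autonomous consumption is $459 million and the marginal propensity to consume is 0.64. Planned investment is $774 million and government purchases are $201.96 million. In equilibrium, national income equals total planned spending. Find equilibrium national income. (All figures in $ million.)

Y = 3986

Y = C + I + G = 459 + 0.64Y + 774 + 201.96
Y − 0.64Y = 1434.96
0.36Y = 1434.96, so Y = 1434.96/0.36 = 3986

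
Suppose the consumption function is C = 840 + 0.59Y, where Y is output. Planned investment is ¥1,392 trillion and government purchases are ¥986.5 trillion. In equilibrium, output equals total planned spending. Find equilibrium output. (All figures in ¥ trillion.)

Y = 7850

Y = C + I + G = 840 + 0.59Y + 1392 + 986.5
Y − 0.59Y = 3218.5
0.41Y = 3218.5, so Y = 3218.5/0.41 = 7850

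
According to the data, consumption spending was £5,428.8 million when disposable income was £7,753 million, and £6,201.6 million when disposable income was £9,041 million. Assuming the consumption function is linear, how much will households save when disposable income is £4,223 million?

S = 912.2

MPC = (6201.6 − 5428.8)/(9041 − 7753) = 772.8/1288 = 0.6
a = 5428.8 − 0.6(7753) = 5428.8 − 4651.8 = 777
C = 777 + 0.6(4223) = 3310.8
S = 4223 − 3310.8 = 912.2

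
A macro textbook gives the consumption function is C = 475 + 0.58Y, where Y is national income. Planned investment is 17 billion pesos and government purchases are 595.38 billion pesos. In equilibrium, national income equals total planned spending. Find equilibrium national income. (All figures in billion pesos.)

Y = 2589

Y = C + I + G = 475 + 0.58Y + 17 + 595.38
Y − 0.58Y = 1087.38
0.42Y = 1087.38, so Y = 1087.38/0.42 = 2589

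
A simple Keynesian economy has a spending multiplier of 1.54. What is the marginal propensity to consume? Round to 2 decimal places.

k = 1/(1 − MPC), so 1 − MPC = 1/k = 1/1.54 = 0.6494
MPC = 1 − 0.6494 = 0.35

MPC = 0.35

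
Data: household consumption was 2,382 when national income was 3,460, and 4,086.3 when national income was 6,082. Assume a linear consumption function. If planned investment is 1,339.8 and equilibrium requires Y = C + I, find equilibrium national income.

Y = 4208

MPC = (4086.3 − 2382)/(6082 − 3460) = 1704.3/2622 = 0.65
a = 2382 − 0.65(3460) = 133
Equilibrium: Y = 133 + 0.65Y + 1339.8
0.35Y = 1472.8, so Y = 1472.8/0.35 = 4208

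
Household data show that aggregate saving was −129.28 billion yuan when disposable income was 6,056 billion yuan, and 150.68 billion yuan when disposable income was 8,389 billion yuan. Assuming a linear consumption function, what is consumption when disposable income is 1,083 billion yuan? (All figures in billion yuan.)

C = 1809.04

MPS = ΔS/ΔY = (150.68 − (-129.28))/(8389 − 6056) = 279.96/2333 = 0.12
MPC = 1 − MPS = 0.88
Autonomous saving = -129.28 − 0.12(6056) = -856, so a = 856
C = 856 + 0.88(1083) = 856 + 953.04 = 1809.04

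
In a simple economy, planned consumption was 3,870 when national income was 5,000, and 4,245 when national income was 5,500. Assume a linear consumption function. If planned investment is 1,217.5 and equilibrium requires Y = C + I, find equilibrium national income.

MPC = (4245 − 3870)/(5500 − 5000) = 375/500 = 0.75
a = 3870 − 0.75(5000) = 120
Equilibrium: Y = 120 + 0.75Y + 1217.5
0.25Y = 1337.5, so Y = 1337.5/0.25 = 5350

Y = 5350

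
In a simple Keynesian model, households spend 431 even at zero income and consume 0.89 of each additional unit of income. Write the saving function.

S = -431 + 0.11Y

S = Y − C = Y − (431 + 0.89Y) = -431 + (1 − 0.89)Y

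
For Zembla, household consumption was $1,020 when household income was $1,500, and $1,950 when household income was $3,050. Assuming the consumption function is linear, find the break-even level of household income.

Y = 300

MPC = (1950 − 1020)/(3050 − 1500) = 930/1550 = 0.6
a = 1020 − 0.6(1500) = 1020 − 900 = 120
Break-even: Y = a/(1−MPC) = 120/0.4 = 300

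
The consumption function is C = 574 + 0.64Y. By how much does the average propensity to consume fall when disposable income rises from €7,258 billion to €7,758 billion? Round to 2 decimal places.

At Y = 7258: C = 574 + 0.64(7258) = 5219.12, APC = 5219.12/7258 = 0.719
At Y = 7758: C = 5539.12, APC = 5539.12/7758 = 0.714
Fall in APC = 0.719 − 0.714 = 0.005 ≈ 0.01

ΔAPC = 0.01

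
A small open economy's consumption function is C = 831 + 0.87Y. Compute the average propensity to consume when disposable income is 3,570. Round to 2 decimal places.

C = 831 + 0.87(3570) = 3936.9
APC = C/Y = 3936.9/3570 = 1.10

APC = 1.10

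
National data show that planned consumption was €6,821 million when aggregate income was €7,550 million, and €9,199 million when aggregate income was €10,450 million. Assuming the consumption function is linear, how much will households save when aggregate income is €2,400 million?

MPC = (9199 − 6821)/(10450 − 7550) = 2378/2900 = 0.82
a = 6821 − 0.82(7550) = 6821 − 6191 = 630
C = 630 + 0.82(2400) = 2598
S = 2400 − 2598 = -198

S = -198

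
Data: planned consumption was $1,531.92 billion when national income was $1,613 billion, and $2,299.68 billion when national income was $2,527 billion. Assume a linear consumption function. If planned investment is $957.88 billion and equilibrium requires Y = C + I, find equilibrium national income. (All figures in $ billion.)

MPC = (2299.68 − 1531.92)/(2527 − 1613) = 767.76/914 = 0.84
a = 1531.92 − 0.84(1613) = 177
Equilibrium: Y = 177 + 0.84Y + 957.88
0.16Y = 1134.88, so Y = 1134.88/0.16 = 7093

Y = 7093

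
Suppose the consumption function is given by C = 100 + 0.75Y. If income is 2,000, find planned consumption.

C = 1600

C = 100 + 0.75(2000) = 100 + 1500 = 1600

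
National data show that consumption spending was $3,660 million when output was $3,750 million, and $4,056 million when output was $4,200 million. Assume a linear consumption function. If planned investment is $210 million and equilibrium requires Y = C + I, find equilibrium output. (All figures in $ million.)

MPC = (4056 − 3660)/(4200 − 3750) = 396/450 = 0.88
a = 3660 − 0.88(3750) = 360
Equilibrium: Y = 360 + 0.88Y + 210
0.12Y = 570, so Y = 570/0.12 = 4750

Y = 4750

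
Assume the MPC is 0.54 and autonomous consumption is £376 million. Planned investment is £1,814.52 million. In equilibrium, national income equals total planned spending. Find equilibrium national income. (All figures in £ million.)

Y = 4762

Y = C + I = 376 + 0.54Y + 1814.52
Y − 0.54Y = 2190.52
0.46Y = 2190.52, so Y = 2190.52/0.46 = 4762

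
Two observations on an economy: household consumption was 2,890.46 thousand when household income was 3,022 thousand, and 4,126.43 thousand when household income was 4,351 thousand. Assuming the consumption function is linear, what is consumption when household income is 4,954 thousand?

C = 4687.22

MPC = (4126.43 − 2890.46)/(4351 − 3022) = 1235.97/1329 = 0.93
a = 2890.46 − 0.93(3022) = 2890.46 − 2810.46 = 80
C = 80 + 0.93(4954) = 80 + 4607.22 = 4687.22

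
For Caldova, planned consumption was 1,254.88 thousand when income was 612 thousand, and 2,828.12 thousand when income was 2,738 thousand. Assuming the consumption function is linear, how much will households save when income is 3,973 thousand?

S = 230.98

MPC = (2828.12 − 1254.88)/(2738 − 612) = 1573.24/2126 = 0.74
a = 1254.88 − 0.74(612) = 1254.88 − 452.88 = 802
C = 802 + 0.74(3973) = 3742.02
S = 3973 − 3742.02 = 230.98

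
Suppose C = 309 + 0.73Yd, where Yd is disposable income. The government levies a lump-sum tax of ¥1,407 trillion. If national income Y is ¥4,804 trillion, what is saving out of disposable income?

Yd = Y − T = 4804 − 1407 = 3397
C = 309 + 0.73(3397) = 309 + 2479.81 = 2788.81
S = Yd − C = 3397 − 2788.81 = 608.19

S = 608.19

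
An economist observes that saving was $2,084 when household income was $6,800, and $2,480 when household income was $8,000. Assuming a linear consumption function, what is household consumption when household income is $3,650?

MPS = ΔS/ΔY = (2480 − 2084)/(8000 − 6800) = 396/1200 = 0.33
MPC = 1 − MPS = 0.67
Autonomous saving = 2084 − 0.33(6800) = -160, so a = 160
C = 160 + 0.67(3650) = 160 + 2445.5 = 2605.5

C = 2605.5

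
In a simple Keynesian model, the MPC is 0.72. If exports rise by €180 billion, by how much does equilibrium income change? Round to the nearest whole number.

ΔY ≈ 643

The multiplier is 1/(1 − MPC) = 1/0.28.
ΔY = 180/0.28 = 642.86 ≈ 643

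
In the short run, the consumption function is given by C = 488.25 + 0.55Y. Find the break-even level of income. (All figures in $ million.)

At break-even, C = Y: 488.25 + 0.55Y = Y
0.45Y = 488.25, so Y = 488.25/0.45 = 1085

Y = 1085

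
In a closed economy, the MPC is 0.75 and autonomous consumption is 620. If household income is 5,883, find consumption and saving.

C = 5032.25; S = 850.75

C = 620 + 0.75(5883) = 620 + 4412.25 = 5032.25
S = Y − C = 5883 − 5032.25 = 850.75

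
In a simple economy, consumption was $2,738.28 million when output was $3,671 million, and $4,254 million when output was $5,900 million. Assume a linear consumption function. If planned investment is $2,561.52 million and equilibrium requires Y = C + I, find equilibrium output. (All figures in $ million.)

MPC = (4254 − 2738.28)/(5900 − 3671) = 1515.72/2229 = 0.68
a = 2738.28 − 0.68(3671) = 242
Equilibrium: Y = 242 + 0.68Y + 2561.52
0.32Y = 2803.52, so Y = 2803.52/0.32 = 8761

Y = 8761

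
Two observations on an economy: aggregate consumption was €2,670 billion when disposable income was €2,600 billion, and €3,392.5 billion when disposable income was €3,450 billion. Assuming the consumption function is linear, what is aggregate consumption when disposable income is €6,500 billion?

MPC = (3392.5 − 2670)/(3450 − 2600) = 722.5/850 = 0.85
a = 2670 − 0.85(2600) = 2670 − 2210 = 460
C = 460 + 0.85(6500) = 460 + 5525 = 5985

C = 5985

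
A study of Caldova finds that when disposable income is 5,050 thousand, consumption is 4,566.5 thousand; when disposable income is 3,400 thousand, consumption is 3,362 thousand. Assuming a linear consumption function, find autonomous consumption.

a = 880

MPC = ΔC/ΔY = (4566.5 − 3362)/(5050 − 3400) = 1204.5/1650 = 0.73
a = C − MPC·Y = 3362 − 0.73(3400) = 3362 − 2482 = 880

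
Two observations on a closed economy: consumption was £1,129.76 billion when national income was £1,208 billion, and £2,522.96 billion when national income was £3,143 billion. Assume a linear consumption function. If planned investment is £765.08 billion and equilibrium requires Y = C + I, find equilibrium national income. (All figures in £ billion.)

Y = 3661

MPC = (2522.96 − 1129.76)/(3143 − 1208) = 1393.2/1935 = 0.72
a = 1129.76 − 0.72(1208) = 260
Equilibrium: Y = 260 + 0.72Y + 765.08
0.28Y = 1025.08, so Y = 1025.08/0.28 = 3661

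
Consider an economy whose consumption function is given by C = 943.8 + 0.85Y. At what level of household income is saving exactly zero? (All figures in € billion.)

Y = 6292

At break-even, C = Y: 943.8 + 0.85Y = Y
0.15Y = 943.8, so Y = 943.8/0.15 = 6292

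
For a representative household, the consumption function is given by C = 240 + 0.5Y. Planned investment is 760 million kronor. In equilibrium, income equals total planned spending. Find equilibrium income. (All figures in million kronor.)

Y = C + I = 240 + 0.5Y + 760
Y − 0.5Y = 1000
0.5Y = 1000, so Y = 1000/0.5 = 2000

Y = 2000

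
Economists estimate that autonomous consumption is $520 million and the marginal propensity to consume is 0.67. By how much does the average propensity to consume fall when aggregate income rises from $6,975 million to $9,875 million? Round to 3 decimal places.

At Y = 6975: C = 520 + 0.67(6975) = 5193.25, APC = 5193.25/6975 = 0.7446
At Y = 9875: C = 7136.25, APC = 7136.25/9875 = 0.7227
Fall in APC = 0.7446 − 0.7227 = 0.0219 ≈ 0.022

ΔAPC = 0.022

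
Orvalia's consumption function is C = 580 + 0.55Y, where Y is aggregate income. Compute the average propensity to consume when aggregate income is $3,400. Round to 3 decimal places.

C = 580 + 0.55(3400) = 2450
APC = C/Y = 2450/3400 = 0.721

APC = 0.721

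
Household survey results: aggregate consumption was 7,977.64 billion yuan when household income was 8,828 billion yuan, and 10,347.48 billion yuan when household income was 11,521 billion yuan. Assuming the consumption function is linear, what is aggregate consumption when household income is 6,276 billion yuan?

C = 5731.88

MPC = (10347.48 − 7977.64)/(11521 − 8828) = 2369.84/2693 = 0.88
a = 7977.64 − 0.88(8828) = 7977.64 − 7768.64 = 209
C = 209 + 0.88(6276) = 209 + 5522.88 = 5731.88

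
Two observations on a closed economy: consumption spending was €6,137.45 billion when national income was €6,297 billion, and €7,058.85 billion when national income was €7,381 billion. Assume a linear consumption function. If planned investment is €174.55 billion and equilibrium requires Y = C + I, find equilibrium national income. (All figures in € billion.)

Y = 6397

MPC = (7058.85 − 6137.45)/(7381 − 6297) = 921.4/1084 = 0.85
a = 6137.45 − 0.85(6297) = 785
Equilibrium: Y = 785 + 0.85Y + 174.55
0.15Y = 959.55, so Y = 959.55/0.15 = 6397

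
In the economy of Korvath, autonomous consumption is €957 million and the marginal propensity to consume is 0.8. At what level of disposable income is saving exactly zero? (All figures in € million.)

Y = 4785

At break-even, C = Y: 957 + 0.8Y = Y
0.2Y = 957, so Y = 957/0.2 = 4785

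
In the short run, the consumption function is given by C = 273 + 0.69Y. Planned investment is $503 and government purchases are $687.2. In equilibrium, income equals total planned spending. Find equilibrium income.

Y = 4720

Y = C + I + G = 273 + 0.69Y + 503 + 687.2
Y − 0.69Y = 1463.2
0.31Y = 1463.2, so Y = 1463.2/0.31 = 4720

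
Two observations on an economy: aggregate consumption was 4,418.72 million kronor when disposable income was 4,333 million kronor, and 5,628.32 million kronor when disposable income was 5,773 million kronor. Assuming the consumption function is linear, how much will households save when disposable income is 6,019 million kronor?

S = 184.04

MPC = (5628.32 − 4418.72)/(5773 − 4333) = 1209.6/1440 = 0.84
a = 4418.72 − 0.84(4333) = 4418.72 − 3639.72 = 779
C = 779 + 0.84(6019) = 5834.96
S = 6019 − 5834.96 = 184.04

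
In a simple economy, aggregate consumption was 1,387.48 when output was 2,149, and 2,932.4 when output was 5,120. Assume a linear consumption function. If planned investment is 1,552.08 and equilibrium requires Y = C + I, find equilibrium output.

MPC = (2932.4 − 1387.48)/(5120 − 2149) = 1544.92/2971 = 0.52
a = 1387.48 − 0.52(2149) = 270
Equilibrium: Y = 270 + 0.52Y + 1552.08
0.48Y = 1822.08, so Y = 1822.08/0.48 = 3796

Y = 3796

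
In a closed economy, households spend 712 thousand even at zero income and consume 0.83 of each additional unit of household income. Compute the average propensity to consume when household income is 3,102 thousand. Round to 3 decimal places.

C = 712 + 0.83(3102) = 3286.66
APC = C/Y = 3286.66/3102 = 1.060

APC = 1.060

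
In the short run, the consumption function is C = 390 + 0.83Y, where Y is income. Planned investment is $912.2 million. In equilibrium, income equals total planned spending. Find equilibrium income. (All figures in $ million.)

Y = 7660

Y = C + I = 390 + 0.83Y + 912.2
Y − 0.83Y = 1302.2
0.17Y = 1302.2, so Y = 1302.2/0.17 = 7660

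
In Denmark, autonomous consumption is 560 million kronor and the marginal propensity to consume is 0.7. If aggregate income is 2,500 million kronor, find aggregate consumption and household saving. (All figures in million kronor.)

C = 2310; S = 190

C = 560 + 0.7(2500) = 560 + 1750 = 2310
S = Y − C = 2500 − 2310 = 190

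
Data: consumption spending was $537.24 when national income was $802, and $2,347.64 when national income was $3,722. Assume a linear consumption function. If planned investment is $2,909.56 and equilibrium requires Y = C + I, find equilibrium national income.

MPC = (2347.64 − 537.24)/(3722 − 802) = 1810.4/2920 = 0.62
a = 537.24 − 0.62(802) = 40
Equilibrium: Y = 40 + 0.62Y + 2909.56
0.38Y = 2949.56, so Y = 2949.56/0.38 = 7762

Y = 7762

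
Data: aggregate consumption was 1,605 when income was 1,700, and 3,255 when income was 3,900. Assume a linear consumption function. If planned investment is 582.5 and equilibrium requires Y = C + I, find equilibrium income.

Y = 3650

MPC = (3255 − 1605)/(3900 − 1700) = 1650/2200 = 0.75
a = 1605 − 0.75(1700) = 330
Equilibrium: Y = 330 + 0.75Y + 582.5
0.25Y = 912.5, so Y = 912.5/0.25 = 3650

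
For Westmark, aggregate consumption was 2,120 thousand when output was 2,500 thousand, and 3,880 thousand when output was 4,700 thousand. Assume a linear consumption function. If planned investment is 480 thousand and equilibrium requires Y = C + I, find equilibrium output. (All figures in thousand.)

MPC = (3880 − 2120)/(4700 − 2500) = 1760/2200 = 0.8
a = 2120 − 0.8(2500) = 120
Equilibrium: Y = 120 + 0.8Y + 480
0.2Y = 600, so Y = 600/0.2 = 3000

Y = 3000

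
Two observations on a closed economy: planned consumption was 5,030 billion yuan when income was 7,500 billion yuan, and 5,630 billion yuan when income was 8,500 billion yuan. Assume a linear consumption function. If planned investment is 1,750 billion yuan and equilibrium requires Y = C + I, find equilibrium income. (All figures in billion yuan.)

MPC = (5630 − 5030)/(8500 − 7500) = 600/1000 = 0.6
a = 5030 − 0.6(7500) = 530
Equilibrium: Y = 530 + 0.6Y + 1750
0.4Y = 2280, so Y = 2280/0.4 = 5700

Y = 5700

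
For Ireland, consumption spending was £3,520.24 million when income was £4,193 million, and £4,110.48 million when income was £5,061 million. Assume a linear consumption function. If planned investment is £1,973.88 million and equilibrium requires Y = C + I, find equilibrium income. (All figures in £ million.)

MPC = (4110.48 − 3520.24)/(5061 − 4193) = 590.24/868 = 0.68
a = 3520.24 − 0.68(4193) = 669
Equilibrium: Y = 669 + 0.68Y + 1973.88
0.32Y = 2642.88, so Y = 2642.88/0.32 = 8259

Y = 8259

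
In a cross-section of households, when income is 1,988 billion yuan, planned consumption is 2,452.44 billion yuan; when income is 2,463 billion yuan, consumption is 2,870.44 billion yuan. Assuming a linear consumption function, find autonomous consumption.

a = 703

MPC = ΔC/ΔY = (2870.44 − 2452.44)/(2463 − 1988) = 418/475 = 0.88
a = C − MPC·Y = 2452.44 − 0.88(1988) = 2452.44 − 1749.44 = 703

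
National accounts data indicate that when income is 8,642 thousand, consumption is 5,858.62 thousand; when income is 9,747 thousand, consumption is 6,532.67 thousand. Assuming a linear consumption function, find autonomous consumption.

a = 587

MPC = ΔC/ΔY = (6532.67 − 5858.62)/(9747 − 8642) = 674.05/1105 = 0.61
a = C − MPC·Y = 5858.62 − 0.61(8642) = 5858.62 − 5271.62 = 587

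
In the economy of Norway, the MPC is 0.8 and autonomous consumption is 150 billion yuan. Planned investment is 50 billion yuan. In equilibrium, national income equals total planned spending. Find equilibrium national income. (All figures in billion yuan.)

Y = C + I = 150 + 0.8Y + 50
Y − 0.8Y = 200
0.2Y = 200, so Y = 200/0.2 = 1000

Y = 1000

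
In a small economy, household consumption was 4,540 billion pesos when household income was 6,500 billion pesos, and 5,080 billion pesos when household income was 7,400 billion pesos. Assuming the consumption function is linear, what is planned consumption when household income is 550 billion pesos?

C = 970

MPC = (5080 − 4540)/(7400 − 6500) = 540/900 = 0.6
a = 4540 − 0.6(6500) = 4540 − 3900 = 640
C = 640 + 0.6(550) = 640 + 330 = 970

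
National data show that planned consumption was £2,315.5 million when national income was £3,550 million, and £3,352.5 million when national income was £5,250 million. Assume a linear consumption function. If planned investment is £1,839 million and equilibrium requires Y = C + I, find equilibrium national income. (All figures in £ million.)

MPC = (3352.5 − 2315.5)/(5250 − 3550) = 1037/1700 = 0.61
a = 2315.5 − 0.61(3550) = 150
Equilibrium: Y = 150 + 0.61Y + 1839
0.39Y = 1989, so Y = 1989/0.39 = 5100

Y = 5100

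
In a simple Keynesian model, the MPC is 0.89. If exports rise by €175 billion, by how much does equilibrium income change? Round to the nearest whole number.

The multiplier is 1/(1 − MPC) = 1/0.11.
ΔY = 175/0.11 = 1590.91 ≈ 1591

ΔY ≈ 1591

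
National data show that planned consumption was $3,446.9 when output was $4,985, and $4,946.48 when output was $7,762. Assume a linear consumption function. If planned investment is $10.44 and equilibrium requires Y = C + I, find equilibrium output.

Y = 1664

MPC = (4946.48 − 3446.9)/(7762 − 4985) = 1499.58/2777 = 0.54
a = 3446.9 − 0.54(4985) = 755
Equilibrium: Y = 755 + 0.54Y + 10.44
0.46Y = 765.44, so Y = 765.44/0.46 = 1664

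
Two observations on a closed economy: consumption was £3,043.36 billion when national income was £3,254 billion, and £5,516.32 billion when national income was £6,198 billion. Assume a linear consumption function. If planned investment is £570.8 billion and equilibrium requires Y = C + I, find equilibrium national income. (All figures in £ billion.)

Y = 5505

MPC = (5516.32 − 3043.36)/(6198 − 3254) = 2472.96/2944 = 0.84
a = 3043.36 − 0.84(3254) = 310
Equilibrium: Y = 310 + 0.84Y + 570.8
0.16Y = 880.8, so Y = 880.8/0.16 = 5505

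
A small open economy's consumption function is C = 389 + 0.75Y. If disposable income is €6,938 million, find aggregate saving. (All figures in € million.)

C = 389 + 0.75(6938) = 389 + 5203.5 = 5592.5
S = Y − C = 6938 − 5592.5 = 1345.5

S = 1345.5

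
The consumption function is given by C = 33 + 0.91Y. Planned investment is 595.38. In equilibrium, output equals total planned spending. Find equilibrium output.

Y = 6982

Y = C + I = 33 + 0.91Y + 595.38
Y − 0.91Y = 628.38
0.09Y = 628.38, so Y = 628.38/0.09 = 6982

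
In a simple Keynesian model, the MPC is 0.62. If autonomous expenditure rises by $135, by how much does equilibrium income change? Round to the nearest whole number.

The multiplier is 1/(1 − MPC) = 1/0.38.
ΔY = 135/0.38 = 355.26 ≈ 355

ΔY ≈ 355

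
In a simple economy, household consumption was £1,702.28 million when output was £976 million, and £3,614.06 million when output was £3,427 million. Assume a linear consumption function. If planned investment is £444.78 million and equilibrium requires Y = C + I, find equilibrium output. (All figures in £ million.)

Y = 6299

MPC = (3614.06 − 1702.28)/(3427 − 976) = 1911.78/2451 = 0.78
a = 1702.28 − 0.78(976) = 941
Equilibrium: Y = 941 + 0.78Y + 444.78
0.22Y = 1385.78, so Y = 1385.78/0.22 = 6299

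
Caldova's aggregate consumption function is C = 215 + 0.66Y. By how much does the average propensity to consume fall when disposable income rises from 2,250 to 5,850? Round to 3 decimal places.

At Y = 2250: C = 215 + 0.66(2250) = 1700, APC = 1700/2250 = 0.7556
At Y = 5850: C = 4076, APC = 4076/5850 = 0.6968
Fall in APC = 0.7556 − 0.6968 = 0.0588 ≈ 0.059

ΔAPC = 0.059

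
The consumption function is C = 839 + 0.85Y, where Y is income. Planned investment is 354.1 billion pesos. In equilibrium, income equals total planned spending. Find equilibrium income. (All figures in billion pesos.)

Y = C + I = 839 + 0.85Y + 354.1
Y − 0.85Y = 1193.1
0.15Y = 1193.1, so Y = 1193.1/0.15 = 7954

Y = 7954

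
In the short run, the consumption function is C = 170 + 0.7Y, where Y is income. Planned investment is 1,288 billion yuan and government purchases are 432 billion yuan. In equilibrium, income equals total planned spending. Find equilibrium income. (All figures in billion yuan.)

Y = 6300

Y = C + I + G = 170 + 0.7Y + 1288 + 432
Y − 0.7Y = 1890
0.3Y = 1890, so Y = 1890/0.3 = 6300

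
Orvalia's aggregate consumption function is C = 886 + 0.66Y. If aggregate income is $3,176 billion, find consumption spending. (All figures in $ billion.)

C = 2982.16

C = 886 + 0.66(3176) = 886 + 2096.16 = 2982.16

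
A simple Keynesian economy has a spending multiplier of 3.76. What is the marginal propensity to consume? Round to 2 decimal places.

k = 1/(1 − MPC), so 1 − MPC = 1/k = 1/3.76 = 0.2660
MPC = 1 − 0.2660 = 0.73

MPC = 0.73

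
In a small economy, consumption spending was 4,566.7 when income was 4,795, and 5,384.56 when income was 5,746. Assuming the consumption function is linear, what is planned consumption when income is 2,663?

MPC = (5384.56 − 4566.7)/(5746 − 4795) = 817.86/951 = 0.86
a = 4566.7 − 0.86(4795) = 4566.7 − 4123.7 = 443
C = 443 + 0.86(2663) = 443 + 2290.18 = 2733.18

C = 2733.18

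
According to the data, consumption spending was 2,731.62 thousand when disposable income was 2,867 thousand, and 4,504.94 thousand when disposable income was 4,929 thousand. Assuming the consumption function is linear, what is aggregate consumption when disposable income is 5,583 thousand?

C = 5067.38

MPC = (4504.94 − 2731.62)/(4929 − 2867) = 1773.32/2062 = 0.86
a = 2731.62 − 0.86(2867) = 2731.62 − 2465.62 = 266
C = 266 + 0.86(5583) = 266 + 4801.38 = 5067.38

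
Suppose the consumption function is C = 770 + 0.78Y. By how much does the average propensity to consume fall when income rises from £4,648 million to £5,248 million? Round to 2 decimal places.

At Y = 4648: C = 770 + 0.78(4648) = 4395.44, APC = 4395.44/4648 = 0.946
At Y = 5248: C = 4863.44, APC = 4863.44/5248 = 0.927
Fall in APC = 0.946 − 0.927 = 0.019 ≈ 0.02

ΔAPC = 0.02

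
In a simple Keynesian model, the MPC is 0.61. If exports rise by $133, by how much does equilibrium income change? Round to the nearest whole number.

The multiplier is 1/(1 − MPC) = 1/0.39.
ΔY = 133/0.39 = 341.03 ≈ 341

ΔY ≈ 341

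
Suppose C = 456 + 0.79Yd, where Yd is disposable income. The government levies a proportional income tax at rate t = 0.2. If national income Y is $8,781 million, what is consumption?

C = 6005.592

Yd = (1 − 0.2)(8781) = 0.8(8781) = 7024.8
C = 456 + 0.79(7024.8) = 456 + 5549.592 = 6005.592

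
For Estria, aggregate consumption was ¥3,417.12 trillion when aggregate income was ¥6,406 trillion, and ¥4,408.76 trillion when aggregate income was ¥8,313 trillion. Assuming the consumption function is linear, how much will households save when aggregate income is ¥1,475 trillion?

MPC = (4408.76 − 3417.12)/(8313 − 6406) = 991.64/1907 = 0.52
a = 3417.12 − 0.52(6406) = 3417.12 − 3331.12 = 86
C = 86 + 0.52(1475) = 853
S = 1475 − 853 = 622

S = 622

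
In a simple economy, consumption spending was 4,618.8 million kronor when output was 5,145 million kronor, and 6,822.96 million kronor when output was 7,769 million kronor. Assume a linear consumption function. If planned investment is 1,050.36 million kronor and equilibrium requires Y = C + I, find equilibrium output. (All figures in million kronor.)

MPC = (6822.96 − 4618.8)/(7769 − 5145) = 2204.16/2624 = 0.84
a = 4618.8 − 0.84(5145) = 297
Equilibrium: Y = 297 + 0.84Y + 1050.36
0.16Y = 1347.36, so Y = 1347.36/0.16 = 8421

Y = 8421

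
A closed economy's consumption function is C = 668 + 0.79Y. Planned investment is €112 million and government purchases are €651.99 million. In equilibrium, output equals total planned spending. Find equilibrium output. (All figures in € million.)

Y = C + I + G = 668 + 0.79Y + 112 + 651.99
Y − 0.79Y = 1431.99
0.21Y = 1431.99, so Y = 1431.99/0.21 = 6819

Y = 6819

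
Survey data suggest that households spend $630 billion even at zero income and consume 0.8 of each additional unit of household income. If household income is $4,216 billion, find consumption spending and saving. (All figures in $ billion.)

C = 4002.8; S = 213.2

C = 630 + 0.8(4216) = 630 + 3372.8 = 4002.8
S = Y − C = 4216 − 4002.8 = 213.2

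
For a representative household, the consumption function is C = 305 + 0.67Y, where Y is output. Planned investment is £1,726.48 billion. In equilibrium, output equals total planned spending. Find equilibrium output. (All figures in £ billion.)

Y = C + I = 305 + 0.67Y + 1726.48
Y − 0.67Y = 2031.48
0.33Y = 2031.48, so Y = 2031.48/0.33 = 6156

Y = 6156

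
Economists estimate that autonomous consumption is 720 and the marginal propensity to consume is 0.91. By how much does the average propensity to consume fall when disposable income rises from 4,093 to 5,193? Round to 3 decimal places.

ΔAPC = 0.037

At Y = 4093: C = 720 + 0.91(4093) = 4444.63, APC = 4444.63/4093 = 1.0859
At Y = 5193: C = 5445.63, APC = 5445.63/5193 = 1.0486
Fall in APC = 1.0859 − 1.0486 = 0.0373 ≈ 0.037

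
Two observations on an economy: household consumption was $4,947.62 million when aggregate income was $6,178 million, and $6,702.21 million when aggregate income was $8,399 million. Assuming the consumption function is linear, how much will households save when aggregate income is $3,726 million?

S = 715.46

MPC = (6702.21 − 4947.62)/(8399 − 6178) = 1754.59/2221 = 0.79
a = 4947.62 − 0.79(6178) = 4947.62 − 4880.62 = 67
C = 67 + 0.79(3726) = 3010.54
S = 3726 − 3010.54 = 715.46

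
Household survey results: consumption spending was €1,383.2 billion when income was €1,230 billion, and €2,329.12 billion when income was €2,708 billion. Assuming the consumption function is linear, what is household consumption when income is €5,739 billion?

MPC = (2329.12 − 1383.2)/(2708 − 1230) = 945.92/1478 = 0.64
a = 1383.2 − 0.64(1230) = 1383.2 − 787.2 = 596
C = 596 + 0.64(5739) = 596 + 3672.96 = 4268.96

C = 4268.96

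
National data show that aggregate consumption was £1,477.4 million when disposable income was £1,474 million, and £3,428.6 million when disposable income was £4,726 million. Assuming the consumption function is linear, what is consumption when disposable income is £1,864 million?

C = 1711.4

MPC = (3428.6 − 1477.4)/(4726 − 1474) = 1951.2/3252 = 0.6
a = 1477.4 − 0.6(1474) = 1477.4 − 884.4 = 593
C = 593 + 0.6(1864) = 593 + 1118.4 = 1711.4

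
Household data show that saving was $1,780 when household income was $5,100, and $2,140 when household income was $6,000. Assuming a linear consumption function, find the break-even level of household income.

Y = 650

MPS = ΔS/ΔY = (2140 − 1780)/(6000 − 5100) = 360/900 = 0.4
MPC = 1 − MPS = 0.6
From S(5100) = 1780: −a + 0.4(5100) = 1780, so a = 2040 − 1780 = 260
Break-even (S = 0): Y = a/MPS = 260/0.4 = 650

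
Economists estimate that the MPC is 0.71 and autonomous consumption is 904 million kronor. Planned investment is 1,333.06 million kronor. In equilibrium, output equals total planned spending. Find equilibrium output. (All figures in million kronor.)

Y = C + I = 904 + 0.71Y + 1333.06
Y − 0.71Y = 2237.06
0.29Y = 2237.06, so Y = 2237.06/0.29 = 7714

Y = 7714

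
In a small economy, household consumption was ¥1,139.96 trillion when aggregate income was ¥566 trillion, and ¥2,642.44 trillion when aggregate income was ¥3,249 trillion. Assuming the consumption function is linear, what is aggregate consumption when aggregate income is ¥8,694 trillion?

MPC = (2642.44 − 1139.96)/(3249 − 566) = 1502.48/2683 = 0.56
a = 1139.96 − 0.56(566) = 1139.96 − 316.96 = 823
C = 823 + 0.56(8694) = 823 + 4868.64 = 5691.64

C = 5691.64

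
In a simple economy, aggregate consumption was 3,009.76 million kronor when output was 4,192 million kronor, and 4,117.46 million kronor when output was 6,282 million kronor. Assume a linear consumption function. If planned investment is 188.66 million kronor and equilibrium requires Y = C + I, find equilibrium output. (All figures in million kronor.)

Y = 2078

MPC = (4117.46 − 3009.76)/(6282 − 4192) = 1107.7/2090 = 0.53
a = 3009.76 − 0.53(4192) = 788
Equilibrium: Y = 788 + 0.53Y + 188.66
0.47Y = 976.66, so Y = 976.66/0.47 = 2078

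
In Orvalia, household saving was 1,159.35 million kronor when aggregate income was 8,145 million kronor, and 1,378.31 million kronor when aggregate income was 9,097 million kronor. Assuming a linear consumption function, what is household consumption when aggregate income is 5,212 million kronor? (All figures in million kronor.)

C = 4727.24

MPS = ΔS/ΔY = (1378.31 − 1159.35)/(9097 − 8145) = 218.96/952 = 0.23
MPC = 1 − MPS = 0.77
Autonomous saving = 1159.35 − 0.23(8145) = -714, so a = 714
C = 714 + 0.77(5212) = 714 + 4013.24 = 4727.24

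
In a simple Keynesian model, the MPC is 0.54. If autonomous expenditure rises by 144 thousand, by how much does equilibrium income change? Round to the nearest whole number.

ΔY ≈ 313

The multiplier is 1/(1 − MPC) = 1/0.46.
ΔY = 144/0.46 = 313.04 ≈ 313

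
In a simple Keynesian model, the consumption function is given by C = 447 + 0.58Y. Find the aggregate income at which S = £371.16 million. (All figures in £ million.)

S = Y − C = -447 + 0.42Y
-447 + 0.42Y = 371.16, so 0.42Y = 818.16 and Y = 1948

Y = 1948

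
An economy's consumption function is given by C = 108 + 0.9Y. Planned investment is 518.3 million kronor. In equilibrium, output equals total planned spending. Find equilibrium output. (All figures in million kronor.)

Y = 6263

Y = C + I = 108 + 0.9Y + 518.3
Y − 0.9Y = 626.3
0.1Y = 626.3, so Y = 626.3/0.1 = 6263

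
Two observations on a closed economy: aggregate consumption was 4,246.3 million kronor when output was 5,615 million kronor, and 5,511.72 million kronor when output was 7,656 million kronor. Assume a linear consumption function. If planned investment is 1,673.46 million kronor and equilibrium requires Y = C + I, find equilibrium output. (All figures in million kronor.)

Y = 6417

MPC = (5511.72 − 4246.3)/(7656 − 5615) = 1265.42/2041 = 0.62
a = 4246.3 − 0.62(5615) = 765
Equilibrium: Y = 765 + 0.62Y + 1673.46
0.38Y = 2438.46, so Y = 2438.46/0.38 = 6417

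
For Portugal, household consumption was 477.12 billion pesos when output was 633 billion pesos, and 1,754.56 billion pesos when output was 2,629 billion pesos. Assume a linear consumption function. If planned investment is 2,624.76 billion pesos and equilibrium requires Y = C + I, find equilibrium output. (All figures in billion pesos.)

Y = 7491

MPC = (1754.56 − 477.12)/(2629 − 633) = 1277.44/1996 = 0.64
a = 477.12 − 0.64(633) = 72
Equilibrium: Y = 72 + 0.64Y + 2624.76
0.36Y = 2696.76, so Y = 2696.76/0.36 = 7491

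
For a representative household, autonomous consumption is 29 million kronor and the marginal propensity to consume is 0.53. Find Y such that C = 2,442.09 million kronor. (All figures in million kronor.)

Y = 4553

29 + 0.53Y = 2442.09
0.53Y = 2413.09, so Y = 2413.09/0.53 = 4553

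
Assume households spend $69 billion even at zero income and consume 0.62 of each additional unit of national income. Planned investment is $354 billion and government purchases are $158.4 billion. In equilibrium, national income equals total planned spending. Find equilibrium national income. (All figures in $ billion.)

Y = 1530

Y = C + I + G = 69 + 0.62Y + 354 + 158.4
Y − 0.62Y = 581.4
0.38Y = 581.4, so Y = 581.4/0.38 = 1530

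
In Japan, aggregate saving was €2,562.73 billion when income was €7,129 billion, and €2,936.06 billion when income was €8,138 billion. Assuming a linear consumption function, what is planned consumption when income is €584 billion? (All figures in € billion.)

C = 442.92

MPS = ΔS/ΔY = (2936.06 − 2562.73)/(8138 − 7129) = 373.33/1009 = 0.37
MPC = 1 − MPS = 0.63
Autonomous saving = 2562.73 − 0.37(7129) = -75, so a = 75
C = 75 + 0.63(584) = 75 + 367.92 = 442.92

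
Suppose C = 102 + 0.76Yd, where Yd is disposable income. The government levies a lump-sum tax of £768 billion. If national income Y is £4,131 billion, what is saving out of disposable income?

Yd = Y − T = 4131 − 768 = 3363
C = 102 + 0.76(3363) = 102 + 2555.88 = 2657.88
S = Yd − C = 3363 − 2657.88 = 705.12

S = 705.12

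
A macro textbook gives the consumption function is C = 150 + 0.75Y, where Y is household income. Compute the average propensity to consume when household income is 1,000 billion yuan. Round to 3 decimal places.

APC = 0.900

C = 150 + 0.75(1000) = 900
APC = C/Y = 900/1000 = 0.900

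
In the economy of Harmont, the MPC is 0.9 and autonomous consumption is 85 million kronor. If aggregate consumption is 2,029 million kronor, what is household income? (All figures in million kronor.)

85 + 0.9Y = 2029
0.9Y = 1944, so Y = 1944/0.9 = 2160

Y = 2160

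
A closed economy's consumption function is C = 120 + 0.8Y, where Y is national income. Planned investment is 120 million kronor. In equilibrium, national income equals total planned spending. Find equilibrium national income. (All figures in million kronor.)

Y = C + I = 120 + 0.8Y + 120
Y − 0.8Y = 240
0.2Y = 240, so Y = 240/0.2 = 1200

Y = 1200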